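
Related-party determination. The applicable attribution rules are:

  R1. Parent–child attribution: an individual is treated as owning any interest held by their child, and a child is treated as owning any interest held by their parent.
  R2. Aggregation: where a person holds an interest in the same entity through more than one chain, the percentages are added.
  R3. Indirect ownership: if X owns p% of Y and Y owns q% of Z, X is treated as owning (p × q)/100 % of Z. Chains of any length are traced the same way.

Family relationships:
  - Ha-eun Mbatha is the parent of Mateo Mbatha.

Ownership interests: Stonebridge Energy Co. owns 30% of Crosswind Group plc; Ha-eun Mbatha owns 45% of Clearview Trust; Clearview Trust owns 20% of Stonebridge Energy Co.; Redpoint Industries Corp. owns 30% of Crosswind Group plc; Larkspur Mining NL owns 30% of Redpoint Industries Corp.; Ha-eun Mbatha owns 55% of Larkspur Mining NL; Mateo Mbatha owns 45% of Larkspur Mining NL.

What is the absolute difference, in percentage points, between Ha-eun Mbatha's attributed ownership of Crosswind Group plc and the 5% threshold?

6.7

By parent–child attribution (R1), Ha-eun Mbatha is treated as also owning Mateo Mbatha's interest in Larkspur Mining NL, giving 55% + 45% = 100%.
Chain via Clearview Trust → Stonebridge Energy Co. (R3): 45% × 20% × 30% = 2.7% of Crosswind Group plc.
Chain via Larkspur Mining NL → Redpoint Industries Corp. (R3): 100% × 30% × 30% = 9% of Crosswind Group plc.
Aggregating (R2): 2.7% + 9% = 11.7%.
11.7% exceeds the 5% threshold by 6.7 percentage points.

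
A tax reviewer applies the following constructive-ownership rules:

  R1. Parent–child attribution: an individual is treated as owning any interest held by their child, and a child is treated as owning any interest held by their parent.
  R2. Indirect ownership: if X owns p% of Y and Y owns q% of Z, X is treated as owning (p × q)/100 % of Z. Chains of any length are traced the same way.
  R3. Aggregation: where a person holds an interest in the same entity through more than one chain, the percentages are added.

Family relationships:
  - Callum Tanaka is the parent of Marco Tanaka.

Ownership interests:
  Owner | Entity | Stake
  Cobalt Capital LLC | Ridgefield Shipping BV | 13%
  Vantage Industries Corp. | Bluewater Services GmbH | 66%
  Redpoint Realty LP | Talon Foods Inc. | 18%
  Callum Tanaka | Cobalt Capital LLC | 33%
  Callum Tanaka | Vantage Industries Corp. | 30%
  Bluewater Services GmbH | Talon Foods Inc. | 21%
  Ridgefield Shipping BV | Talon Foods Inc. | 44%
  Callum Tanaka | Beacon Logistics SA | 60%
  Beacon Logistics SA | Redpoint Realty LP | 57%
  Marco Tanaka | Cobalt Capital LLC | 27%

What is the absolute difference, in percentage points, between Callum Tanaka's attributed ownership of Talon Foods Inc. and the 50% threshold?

By parent–child attribution (R1), Callum Tanaka is treated as also owning Marco Tanaka's interest in Cobalt Capital LLC, giving 33% + 27% = 60%.
Chain via Beacon Logistics SA → Redpoint Realty LP (R2): 60% × 57% × 18% = 6.156% of Talon Foods Inc.
Chain via Vantage Industries Corp. → Bluewater Services GmbH (R2): 30% × 66% × 21% = 4.158% of Talon Foods Inc.
Chain via Cobalt Capital LLC → Ridgefield Shipping BV (R2): 60% × 13% × 44% = 3.432% of Talon Foods Inc.
Aggregating (R3): 6.156% + 4.158% + 3.432% = 13.746%.
13.746% falls short of the 50% threshold by 36.254 percentage points.

36.254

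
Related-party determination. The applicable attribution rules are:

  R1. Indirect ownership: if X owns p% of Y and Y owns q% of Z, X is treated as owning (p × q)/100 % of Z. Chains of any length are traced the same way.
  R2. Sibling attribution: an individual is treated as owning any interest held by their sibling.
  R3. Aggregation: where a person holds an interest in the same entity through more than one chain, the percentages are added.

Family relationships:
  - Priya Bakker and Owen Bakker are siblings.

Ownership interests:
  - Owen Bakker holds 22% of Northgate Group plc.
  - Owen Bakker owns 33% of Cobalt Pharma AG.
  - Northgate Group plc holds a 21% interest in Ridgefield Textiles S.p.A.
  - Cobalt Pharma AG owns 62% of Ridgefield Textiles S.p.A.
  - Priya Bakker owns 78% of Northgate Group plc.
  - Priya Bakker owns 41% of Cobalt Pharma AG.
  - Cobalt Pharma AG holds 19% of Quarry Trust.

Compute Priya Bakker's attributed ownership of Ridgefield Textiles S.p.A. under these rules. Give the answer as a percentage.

By sibling attribution (R2), Priya Bakker is treated as also owning Owen Bakker's interest in Cobalt Pharma AG, giving 41% + 33% = 74%.
By sibling attribution (R2), Priya Bakker is treated as also owning Owen Bakker's interest in Northgate Group plc, giving 78% + 22% = 100%.
Chain via Cobalt Pharma AG (R1): 74% × 62% = 45.88% of Ridgefield Textiles S.p.A.
Chain via Northgate Group plc (R1): 100% × 21% = 21% of Ridgefield Textiles S.p.A.
Aggregating (R3): 45.88% + 21% = 66.88%.

66.88%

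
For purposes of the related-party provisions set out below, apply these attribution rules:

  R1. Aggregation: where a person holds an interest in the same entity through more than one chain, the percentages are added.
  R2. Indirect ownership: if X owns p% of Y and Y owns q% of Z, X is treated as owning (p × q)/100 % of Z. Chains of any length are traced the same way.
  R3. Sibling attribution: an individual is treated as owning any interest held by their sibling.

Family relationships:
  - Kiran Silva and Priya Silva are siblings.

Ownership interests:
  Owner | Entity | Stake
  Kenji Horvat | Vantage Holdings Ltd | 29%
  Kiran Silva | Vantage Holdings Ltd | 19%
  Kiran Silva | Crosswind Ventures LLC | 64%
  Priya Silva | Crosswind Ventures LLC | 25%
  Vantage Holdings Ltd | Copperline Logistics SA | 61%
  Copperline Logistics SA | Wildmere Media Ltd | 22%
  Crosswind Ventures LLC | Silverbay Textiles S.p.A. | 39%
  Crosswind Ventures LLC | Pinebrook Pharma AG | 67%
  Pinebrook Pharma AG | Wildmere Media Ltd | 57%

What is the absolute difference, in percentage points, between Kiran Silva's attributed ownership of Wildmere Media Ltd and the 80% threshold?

By sibling attribution (R3), Kiran Silva is treated as also owning Priya Silva's interest in Crosswind Ventures LLC, giving 64% + 25% = 89%.
Chain via Crosswind Ventures LLC → Pinebrook Pharma AG (R2): 89% × 67% × 57% = 33.9891% of Wildmere Media Ltd.
Chain via Vantage Holdings Ltd → Copperline Logistics SA (R2): 19% × 61% × 22% = 2.5498% of Wildmere Media Ltd.
Aggregating (R1): 33.9891% + 2.5498% = 36.5389%.
36.5389% falls short of the 80% threshold by 43.4611 percentage points.

43.4611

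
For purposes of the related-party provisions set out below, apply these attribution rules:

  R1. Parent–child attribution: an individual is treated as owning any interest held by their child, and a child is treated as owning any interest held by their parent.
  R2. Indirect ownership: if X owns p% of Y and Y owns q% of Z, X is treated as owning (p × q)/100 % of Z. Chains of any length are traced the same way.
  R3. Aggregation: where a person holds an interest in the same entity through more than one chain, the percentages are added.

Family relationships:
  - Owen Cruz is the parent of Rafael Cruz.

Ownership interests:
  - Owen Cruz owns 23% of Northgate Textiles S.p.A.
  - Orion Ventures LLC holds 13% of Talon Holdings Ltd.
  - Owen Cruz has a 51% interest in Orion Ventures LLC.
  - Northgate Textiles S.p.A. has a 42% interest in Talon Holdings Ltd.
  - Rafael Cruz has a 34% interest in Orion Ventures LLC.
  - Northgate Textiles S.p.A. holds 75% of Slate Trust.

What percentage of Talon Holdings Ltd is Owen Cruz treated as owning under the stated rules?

20.71%

By parent–child attribution (R1), Owen Cruz is treated as also owning Rafael Cruz's interest in Orion Ventures LLC, giving 51% + 34% = 85%.
Chain via Orion Ventures LLC (R2): 85% × 13% = 11.05% of Talon Holdings Ltd.
Chain via Northgate Textiles S.p.A. (R2): 23% × 42% = 9.66% of Talon Holdings Ltd.
Aggregating (R3): 11.05% + 9.66% = 20.71%.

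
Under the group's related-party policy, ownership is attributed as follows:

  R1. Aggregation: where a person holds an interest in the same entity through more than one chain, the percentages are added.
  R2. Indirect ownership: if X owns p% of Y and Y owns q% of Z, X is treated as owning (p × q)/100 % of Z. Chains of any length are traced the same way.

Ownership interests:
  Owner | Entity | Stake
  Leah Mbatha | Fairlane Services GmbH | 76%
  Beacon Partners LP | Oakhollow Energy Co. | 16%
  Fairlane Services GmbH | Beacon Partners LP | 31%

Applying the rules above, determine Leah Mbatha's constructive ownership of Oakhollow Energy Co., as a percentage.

Chain via Fairlane Services GmbH → Beacon Partners LP (R2): 76% × 31% × 16% = 3.7696% of Oakhollow Energy Co.

3.7696%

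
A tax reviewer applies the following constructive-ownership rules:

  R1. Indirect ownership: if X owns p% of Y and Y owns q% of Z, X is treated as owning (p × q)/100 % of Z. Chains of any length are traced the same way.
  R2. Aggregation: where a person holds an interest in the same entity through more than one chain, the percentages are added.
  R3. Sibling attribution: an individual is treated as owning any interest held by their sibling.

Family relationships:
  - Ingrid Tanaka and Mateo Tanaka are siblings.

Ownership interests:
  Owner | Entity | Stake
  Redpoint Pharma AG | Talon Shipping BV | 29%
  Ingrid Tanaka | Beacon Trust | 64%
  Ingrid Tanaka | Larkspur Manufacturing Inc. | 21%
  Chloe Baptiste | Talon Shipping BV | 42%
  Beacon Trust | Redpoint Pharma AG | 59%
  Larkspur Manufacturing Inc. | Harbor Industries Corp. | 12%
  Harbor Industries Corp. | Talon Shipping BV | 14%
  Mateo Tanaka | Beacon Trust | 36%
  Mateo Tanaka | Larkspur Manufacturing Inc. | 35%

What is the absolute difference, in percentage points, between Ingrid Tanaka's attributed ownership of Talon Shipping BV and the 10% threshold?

8.0508

By sibling attribution (R3), Ingrid Tanaka is treated as also owning Mateo Tanaka's interest in Larkspur Manufacturing Inc, giving 21% + 35% = 56%.
By sibling attribution (R3), Ingrid Tanaka is treated as also owning Mateo Tanaka's interest in Beacon Trust, giving 64% + 36% = 100%.
Chain via Larkspur Manufacturing Inc. → Harbor Industries Corp. (R1): 56% × 12% × 14% = 0.9408% of Talon Shipping BV.
Chain via Beacon Trust → Redpoint Pharma AG (R1): 100% × 59% × 29% = 17.11% of Talon Shipping BV.
Aggregating (R2): 0.9408% + 17.11% = 18.0508%.
18.0508% exceeds the 10% threshold by 8.0508 percentage points.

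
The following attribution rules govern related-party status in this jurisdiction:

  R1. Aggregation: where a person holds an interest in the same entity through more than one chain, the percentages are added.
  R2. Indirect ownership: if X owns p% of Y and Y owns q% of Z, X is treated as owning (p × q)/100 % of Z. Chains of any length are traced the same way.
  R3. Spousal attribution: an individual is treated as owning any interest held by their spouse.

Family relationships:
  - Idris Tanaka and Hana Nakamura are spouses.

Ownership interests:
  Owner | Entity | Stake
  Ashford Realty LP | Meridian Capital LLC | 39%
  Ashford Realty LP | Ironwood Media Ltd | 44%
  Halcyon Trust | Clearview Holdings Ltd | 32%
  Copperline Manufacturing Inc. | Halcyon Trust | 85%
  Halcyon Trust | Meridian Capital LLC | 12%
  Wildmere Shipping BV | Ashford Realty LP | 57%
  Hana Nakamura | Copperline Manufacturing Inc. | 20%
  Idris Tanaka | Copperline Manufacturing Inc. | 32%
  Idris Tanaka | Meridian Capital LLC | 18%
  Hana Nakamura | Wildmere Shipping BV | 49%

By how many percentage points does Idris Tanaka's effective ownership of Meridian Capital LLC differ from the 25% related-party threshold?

9.1967

By spousal attribution (R3), Idris Tanaka is treated as also owning Hana Nakamura's interest in Copperline Manufacturing Inc, giving 32% + 20% = 52%.
By spousal attribution (R3), Idris Tanaka is treated as owning Hana Nakamura's 49% interest in Wildmere Shipping BV.
Chain via Copperline Manufacturing Inc. → Halcyon Trust (R2): 52% × 85% × 12% = 5.304% of Meridian Capital LLC.
Direct interest in Meridian Capital LLC: 18%.
Chain via Wildmere Shipping BV → Ashford Realty LP (R2): 49% × 57% × 39% = 10.8927% of Meridian Capital LLC.
Aggregating (R1): 5.304% + 18% + 10.8927% = 34.1967%.
34.1967% exceeds the 25% threshold by 9.1967 percentage points.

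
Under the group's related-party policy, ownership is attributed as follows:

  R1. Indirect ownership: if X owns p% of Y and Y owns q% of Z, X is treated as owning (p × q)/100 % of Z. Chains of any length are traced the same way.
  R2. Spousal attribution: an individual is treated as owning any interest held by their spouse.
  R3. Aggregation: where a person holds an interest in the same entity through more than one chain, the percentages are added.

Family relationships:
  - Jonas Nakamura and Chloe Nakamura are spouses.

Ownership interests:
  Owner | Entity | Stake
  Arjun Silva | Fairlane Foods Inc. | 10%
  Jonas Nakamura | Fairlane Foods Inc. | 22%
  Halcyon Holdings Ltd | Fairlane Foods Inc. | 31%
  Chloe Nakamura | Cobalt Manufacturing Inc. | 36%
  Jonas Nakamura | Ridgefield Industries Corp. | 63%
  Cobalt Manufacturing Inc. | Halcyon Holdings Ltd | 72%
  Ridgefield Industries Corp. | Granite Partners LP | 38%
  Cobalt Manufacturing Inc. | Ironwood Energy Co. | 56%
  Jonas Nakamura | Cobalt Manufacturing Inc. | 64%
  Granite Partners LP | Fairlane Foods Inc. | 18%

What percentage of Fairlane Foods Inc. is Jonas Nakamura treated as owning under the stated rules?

48.6292%

By spousal attribution (R2), Jonas Nakamura is treated as also owning Chloe Nakamura's interest in Cobalt Manufacturing Inc, giving 64% + 36% = 100%.
Chain via Ridgefield Industries Corp. → Granite Partners LP (R1): 63% × 38% × 18% = 4.3092% of Fairlane Foods Inc.
Chain via Cobalt Manufacturing Inc. → Halcyon Holdings Ltd (R1): 100% × 72% × 31% = 22.32% of Fairlane Foods Inc.
Direct interest in Fairlane Foods Inc: 22%.
Aggregating (R3): 4.3092% + 22.32% + 22% = 48.6292%.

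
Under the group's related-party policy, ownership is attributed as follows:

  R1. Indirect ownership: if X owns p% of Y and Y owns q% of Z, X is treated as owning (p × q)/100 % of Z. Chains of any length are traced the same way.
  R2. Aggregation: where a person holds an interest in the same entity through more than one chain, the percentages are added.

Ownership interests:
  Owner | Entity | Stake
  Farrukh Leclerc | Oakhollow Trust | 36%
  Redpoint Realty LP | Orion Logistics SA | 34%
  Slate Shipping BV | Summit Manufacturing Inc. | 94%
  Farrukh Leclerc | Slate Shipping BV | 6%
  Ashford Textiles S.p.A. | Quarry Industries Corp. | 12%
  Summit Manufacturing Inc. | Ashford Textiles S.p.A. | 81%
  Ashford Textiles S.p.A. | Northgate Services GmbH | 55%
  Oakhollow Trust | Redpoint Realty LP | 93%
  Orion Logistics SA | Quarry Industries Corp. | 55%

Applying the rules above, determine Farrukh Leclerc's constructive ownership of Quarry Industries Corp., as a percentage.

6.808968%

Chain via Oakhollow Trust → Redpoint Realty LP → Orion Logistics SA (R1): 36% × 93% × 34% × 55% = 6.26076% of Quarry Industries Corp.
Chain via Slate Shipping BV → Summit Manufacturing Inc. → Ashford Textiles S.p.A. (R1): 6% × 94% × 81% × 12% = 0.548208% of Quarry Industries Corp.
Aggregating (R2): 6.26076% + 0.548208% = 6.808968%.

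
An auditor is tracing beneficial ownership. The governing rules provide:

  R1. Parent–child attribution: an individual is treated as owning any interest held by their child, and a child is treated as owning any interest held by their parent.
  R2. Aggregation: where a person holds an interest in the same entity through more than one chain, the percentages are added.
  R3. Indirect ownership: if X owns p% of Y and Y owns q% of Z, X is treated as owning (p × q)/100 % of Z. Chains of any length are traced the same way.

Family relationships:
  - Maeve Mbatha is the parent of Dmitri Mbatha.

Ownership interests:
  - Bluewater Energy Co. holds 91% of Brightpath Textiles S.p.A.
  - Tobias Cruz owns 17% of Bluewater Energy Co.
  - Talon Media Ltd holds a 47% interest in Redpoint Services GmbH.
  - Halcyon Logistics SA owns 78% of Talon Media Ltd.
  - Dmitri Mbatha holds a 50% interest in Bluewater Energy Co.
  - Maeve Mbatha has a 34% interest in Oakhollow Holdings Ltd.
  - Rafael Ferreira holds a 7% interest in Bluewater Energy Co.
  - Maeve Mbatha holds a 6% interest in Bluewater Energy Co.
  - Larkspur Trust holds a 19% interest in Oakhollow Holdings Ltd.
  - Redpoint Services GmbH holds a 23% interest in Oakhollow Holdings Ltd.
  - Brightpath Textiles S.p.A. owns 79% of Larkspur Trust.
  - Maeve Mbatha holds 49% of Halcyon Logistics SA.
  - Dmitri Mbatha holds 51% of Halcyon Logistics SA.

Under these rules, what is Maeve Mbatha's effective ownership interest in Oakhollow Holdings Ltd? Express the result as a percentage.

By parent–child attribution (R1), Maeve Mbatha is treated as also owning Dmitri Mbatha's interest in Bluewater Energy Co, giving 6% + 50% = 56%.
By parent–child attribution (R1), Maeve Mbatha is treated as also owning Dmitri Mbatha's interest in Halcyon Logistics SA, giving 49% + 51% = 100%.
Chain via Bluewater Energy Co. → Brightpath Textiles S.p.A. → Larkspur Trust (R3): 56% × 91% × 79% × 19% = 7.649096% of Oakhollow Holdings Ltd.
Chain via Halcyon Logistics SA → Talon Media Ltd → Redpoint Services GmbH (R3): 100% × 78% × 47% × 23% = 8.4318% of Oakhollow Holdings Ltd.
Direct interest in Oakhollow Holdings Ltd: 34%.
Aggregating (R2): 7.649096% + 8.4318% + 34% = 50.080896%.

50.080896%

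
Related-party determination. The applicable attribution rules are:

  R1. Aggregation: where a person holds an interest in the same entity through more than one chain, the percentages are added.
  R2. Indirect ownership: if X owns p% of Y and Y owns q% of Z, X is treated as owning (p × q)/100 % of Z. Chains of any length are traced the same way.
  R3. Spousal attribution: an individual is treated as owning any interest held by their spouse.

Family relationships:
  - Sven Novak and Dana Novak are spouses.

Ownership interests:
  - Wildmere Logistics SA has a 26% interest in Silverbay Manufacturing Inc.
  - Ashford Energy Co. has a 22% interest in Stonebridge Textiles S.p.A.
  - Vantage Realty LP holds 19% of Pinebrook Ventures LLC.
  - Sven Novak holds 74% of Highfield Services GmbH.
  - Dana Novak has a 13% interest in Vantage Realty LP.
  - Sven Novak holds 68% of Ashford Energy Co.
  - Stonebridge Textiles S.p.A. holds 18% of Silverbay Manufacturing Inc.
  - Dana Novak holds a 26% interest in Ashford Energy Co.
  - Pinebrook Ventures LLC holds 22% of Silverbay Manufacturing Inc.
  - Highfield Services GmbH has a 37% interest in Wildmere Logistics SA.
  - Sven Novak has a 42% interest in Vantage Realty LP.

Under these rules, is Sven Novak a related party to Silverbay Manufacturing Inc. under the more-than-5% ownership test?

By spousal attribution (R3), Sven Novak is treated as also owning Dana Novak's interest in Ashford Energy Co, giving 68% + 26% = 94%.
By spousal attribution (R3), Sven Novak is treated as also owning Dana Novak's interest in Vantage Realty LP, giving 42% + 13% = 55%.
Chain via Highfield Services GmbH → Wildmere Logistics SA (R2): 74% × 37% × 26% = 7.1188% of Silverbay Manufacturing Inc.
Chain via Ashford Energy Co. → Stonebridge Textiles S.p.A. (R2): 94% × 22% × 18% = 3.7224% of Silverbay Manufacturing Inc.
Chain via Vantage Realty LP → Pinebrook Ventures LLC (R2): 55% × 19% × 22% = 2.299% of Silverbay Manufacturing Inc.
Aggregating (R1): 7.1188% + 3.7224% + 2.299% = 13.1402%.
13.1402% exceeds the 5% threshold, so Sven is a related party to Silverbay Manufacturing Inc.

Yes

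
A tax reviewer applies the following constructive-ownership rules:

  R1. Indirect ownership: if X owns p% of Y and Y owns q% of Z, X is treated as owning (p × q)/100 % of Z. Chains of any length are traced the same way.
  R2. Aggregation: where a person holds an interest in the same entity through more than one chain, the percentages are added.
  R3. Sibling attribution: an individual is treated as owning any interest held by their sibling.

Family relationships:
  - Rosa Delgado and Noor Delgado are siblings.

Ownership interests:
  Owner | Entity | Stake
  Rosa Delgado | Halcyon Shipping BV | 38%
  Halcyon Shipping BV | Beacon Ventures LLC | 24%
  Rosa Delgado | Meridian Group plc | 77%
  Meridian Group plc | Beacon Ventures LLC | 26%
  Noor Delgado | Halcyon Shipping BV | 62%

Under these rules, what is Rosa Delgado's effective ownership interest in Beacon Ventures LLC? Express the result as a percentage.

44.02%

By sibling attribution (R3), Rosa Delgado is treated as also owning Noor Delgado's interest in Halcyon Shipping BV, giving 38% + 62% = 100%.
Chain via Halcyon Shipping BV (R1): 100% × 24% = 24% of Beacon Ventures LLC.
Chain via Meridian Group plc (R1): 77% × 26% = 20.02% of Beacon Ventures LLC.
Aggregating (R2): 24% + 20.02% = 44.02%.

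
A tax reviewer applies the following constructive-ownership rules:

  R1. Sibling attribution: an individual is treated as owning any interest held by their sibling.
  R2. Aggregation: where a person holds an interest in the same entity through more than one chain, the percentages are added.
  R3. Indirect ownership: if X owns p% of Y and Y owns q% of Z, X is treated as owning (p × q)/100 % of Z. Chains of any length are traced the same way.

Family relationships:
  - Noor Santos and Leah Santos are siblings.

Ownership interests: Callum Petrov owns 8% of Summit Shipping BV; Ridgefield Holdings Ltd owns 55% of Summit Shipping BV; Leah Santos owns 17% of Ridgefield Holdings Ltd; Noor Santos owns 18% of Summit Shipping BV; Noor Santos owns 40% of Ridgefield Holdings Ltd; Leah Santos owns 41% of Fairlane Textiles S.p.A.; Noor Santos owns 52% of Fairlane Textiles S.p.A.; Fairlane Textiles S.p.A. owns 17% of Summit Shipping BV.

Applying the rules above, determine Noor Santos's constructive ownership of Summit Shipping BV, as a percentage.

65.16%

By sibling attribution (R1), Noor Santos is treated as also owning Leah Santos's interest in Fairlane Textiles S.p.A, giving 52% + 41% = 93%.
By sibling attribution (R1), Noor Santos is treated as also owning Leah Santos's interest in Ridgefield Holdings Ltd, giving 40% + 17% = 57%.
Chain via Fairlane Textiles S.p.A. (R3): 93% × 17% = 15.81% of Summit Shipping BV.
Chain via Ridgefield Holdings Ltd (R3): 57% × 55% = 31.35% of Summit Shipping BV.
Direct interest in Summit Shipping BV: 18%.
Aggregating (R2): 15.81% + 31.35% + 18% = 65.16%.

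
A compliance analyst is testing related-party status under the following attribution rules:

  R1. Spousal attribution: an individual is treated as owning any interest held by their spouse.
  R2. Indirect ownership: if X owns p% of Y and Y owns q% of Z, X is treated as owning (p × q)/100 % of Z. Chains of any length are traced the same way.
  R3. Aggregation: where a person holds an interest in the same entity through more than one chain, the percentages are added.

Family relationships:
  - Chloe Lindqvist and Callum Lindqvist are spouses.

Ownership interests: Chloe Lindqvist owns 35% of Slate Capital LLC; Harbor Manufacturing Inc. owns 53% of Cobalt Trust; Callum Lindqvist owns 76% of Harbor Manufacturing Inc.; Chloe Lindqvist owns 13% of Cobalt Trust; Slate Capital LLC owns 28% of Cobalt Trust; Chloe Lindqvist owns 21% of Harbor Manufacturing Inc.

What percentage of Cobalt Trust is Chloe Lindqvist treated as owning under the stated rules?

74.21%

By spousal attribution (R1), Chloe Lindqvist is treated as also owning Callum Lindqvist's interest in Harbor Manufacturing Inc, giving 21% + 76% = 97%.
Chain via Harbor Manufacturing Inc. (R2): 97% × 53% = 51.41% of Cobalt Trust.
Chain via Slate Capital LLC (R2): 35% × 28% = 9.8% of Cobalt Trust.
Direct interest in Cobalt Trust: 13%.
Aggregating (R3): 51.41% + 9.8% + 13% = 74.21%.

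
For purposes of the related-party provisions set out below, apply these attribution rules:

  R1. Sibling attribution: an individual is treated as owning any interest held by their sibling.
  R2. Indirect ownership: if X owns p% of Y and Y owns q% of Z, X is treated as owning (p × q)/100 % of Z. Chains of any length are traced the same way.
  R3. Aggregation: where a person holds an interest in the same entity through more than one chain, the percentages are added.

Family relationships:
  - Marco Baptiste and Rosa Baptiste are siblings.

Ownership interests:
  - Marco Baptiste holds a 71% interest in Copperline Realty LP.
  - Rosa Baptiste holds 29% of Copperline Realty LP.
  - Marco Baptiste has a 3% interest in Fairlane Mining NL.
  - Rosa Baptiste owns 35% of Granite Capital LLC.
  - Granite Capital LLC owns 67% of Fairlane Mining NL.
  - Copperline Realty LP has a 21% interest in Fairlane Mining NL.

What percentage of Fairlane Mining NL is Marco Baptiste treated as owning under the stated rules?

By sibling attribution (R1), Marco Baptiste is treated as also owning Rosa Baptiste's interest in Copperline Realty LP, giving 71% + 29% = 100%.
By sibling attribution (R1), Marco Baptiste is treated as owning Rosa Baptiste's 35% interest in Granite Capital LLC.
Chain via Copperline Realty LP (R2): 100% × 21% = 21% of Fairlane Mining NL.
Direct interest in Fairlane Mining NL: 3%.
Chain via Granite Capital LLC (R2): 35% × 67% = 23.45% of Fairlane Mining NL.
Aggregating (R3): 21% + 3% + 23.45% = 47.45%.

47.45%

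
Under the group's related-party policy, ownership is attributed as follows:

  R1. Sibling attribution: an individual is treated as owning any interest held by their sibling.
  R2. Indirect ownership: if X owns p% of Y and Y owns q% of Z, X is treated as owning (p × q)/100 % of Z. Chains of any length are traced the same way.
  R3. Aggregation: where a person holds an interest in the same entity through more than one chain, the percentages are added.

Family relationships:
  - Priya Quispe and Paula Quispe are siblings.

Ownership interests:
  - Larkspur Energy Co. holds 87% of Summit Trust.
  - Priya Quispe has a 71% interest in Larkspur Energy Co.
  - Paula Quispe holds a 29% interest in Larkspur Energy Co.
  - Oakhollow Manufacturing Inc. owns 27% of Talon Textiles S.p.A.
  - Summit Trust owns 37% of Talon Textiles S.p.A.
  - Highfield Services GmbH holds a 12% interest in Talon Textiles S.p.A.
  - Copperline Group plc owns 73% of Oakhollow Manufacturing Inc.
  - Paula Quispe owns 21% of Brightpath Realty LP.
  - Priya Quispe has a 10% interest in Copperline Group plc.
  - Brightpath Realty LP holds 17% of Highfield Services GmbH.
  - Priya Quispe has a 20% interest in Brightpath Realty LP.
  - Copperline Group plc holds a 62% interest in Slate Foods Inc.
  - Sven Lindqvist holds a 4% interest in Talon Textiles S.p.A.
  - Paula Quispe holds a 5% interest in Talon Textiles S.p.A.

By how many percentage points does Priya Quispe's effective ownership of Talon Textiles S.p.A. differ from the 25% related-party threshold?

14.9974

By sibling attribution (R1), Priya Quispe is treated as also owning Paula Quispe's interest in Brightpath Realty LP, giving 20% + 21% = 41%.
By sibling attribution (R1), Priya Quispe is treated as also owning Paula Quispe's interest in Larkspur Energy Co, giving 71% + 29% = 100%.
By sibling attribution (R1), Priya Quispe is treated as owning Paula Quispe's 5% interest in Talon Textiles S.p.A.
Chain via Brightpath Realty LP → Highfield Services GmbH (R2): 41% × 17% × 12% = 0.8364% of Talon Textiles S.p.A.
Chain via Copperline Group plc → Oakhollow Manufacturing Inc. (R2): 10% × 73% × 27% = 1.971% of Talon Textiles S.p.A.
Chain via Larkspur Energy Co. → Summit Trust (R2): 100% × 87% × 37% = 32.19% of Talon Textiles S.p.A.
Direct interest in Talon Textiles S.p.A: 5%.
Aggregating (R3): 0.8364% + 1.971% + 32.19% + 5% = 39.9974%.
39.9974% exceeds the 25% threshold by 14.9974 percentage points.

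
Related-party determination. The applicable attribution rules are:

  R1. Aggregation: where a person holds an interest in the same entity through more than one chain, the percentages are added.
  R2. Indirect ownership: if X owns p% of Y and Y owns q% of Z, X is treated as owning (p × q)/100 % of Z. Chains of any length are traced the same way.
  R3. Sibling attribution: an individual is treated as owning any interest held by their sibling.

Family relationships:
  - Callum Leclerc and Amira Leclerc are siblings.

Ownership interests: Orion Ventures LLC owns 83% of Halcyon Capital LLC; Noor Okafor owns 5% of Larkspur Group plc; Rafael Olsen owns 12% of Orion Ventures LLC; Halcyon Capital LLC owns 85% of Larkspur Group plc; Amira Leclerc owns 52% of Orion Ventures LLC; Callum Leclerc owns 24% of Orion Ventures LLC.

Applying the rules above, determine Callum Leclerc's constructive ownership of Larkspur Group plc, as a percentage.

53.618%

By sibling attribution (R3), Callum Leclerc is treated as also owning Amira Leclerc's interest in Orion Ventures LLC, giving 24% + 52% = 76%.
Chain via Orion Ventures LLC → Halcyon Capital LLC (R2): 76% × 83% × 85% = 53.618% of Larkspur Group plc.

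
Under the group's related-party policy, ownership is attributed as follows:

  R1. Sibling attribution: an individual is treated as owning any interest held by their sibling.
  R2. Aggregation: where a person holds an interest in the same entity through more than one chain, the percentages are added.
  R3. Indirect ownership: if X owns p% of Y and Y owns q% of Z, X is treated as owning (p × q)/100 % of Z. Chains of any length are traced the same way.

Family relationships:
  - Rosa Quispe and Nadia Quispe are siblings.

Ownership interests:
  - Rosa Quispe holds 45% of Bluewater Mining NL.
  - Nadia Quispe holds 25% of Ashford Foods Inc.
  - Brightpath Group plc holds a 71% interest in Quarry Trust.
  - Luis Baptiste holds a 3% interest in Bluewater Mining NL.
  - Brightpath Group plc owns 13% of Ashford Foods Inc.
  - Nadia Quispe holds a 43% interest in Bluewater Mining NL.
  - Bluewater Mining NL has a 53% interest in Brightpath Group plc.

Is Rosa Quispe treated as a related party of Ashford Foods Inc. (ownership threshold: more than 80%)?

By sibling attribution (R1), Rosa Quispe is treated as also owning Nadia Quispe's interest in Bluewater Mining NL, giving 45% + 43% = 88%.
By sibling attribution (R1), Rosa Quispe is treated as owning Nadia Quispe's 25% interest in Ashford Foods Inc.
Chain via Bluewater Mining NL → Brightpath Group plc (R3): 88% × 53% × 13% = 6.0632% of Ashford Foods Inc.
Direct interest in Ashford Foods Inc: 25%.
Aggregating (R2): 6.0632% + 25% = 31.0632%.
31.0632% does not exceed the 80% threshold, so Rosa is not a related party to Ashford Foods Inc.

No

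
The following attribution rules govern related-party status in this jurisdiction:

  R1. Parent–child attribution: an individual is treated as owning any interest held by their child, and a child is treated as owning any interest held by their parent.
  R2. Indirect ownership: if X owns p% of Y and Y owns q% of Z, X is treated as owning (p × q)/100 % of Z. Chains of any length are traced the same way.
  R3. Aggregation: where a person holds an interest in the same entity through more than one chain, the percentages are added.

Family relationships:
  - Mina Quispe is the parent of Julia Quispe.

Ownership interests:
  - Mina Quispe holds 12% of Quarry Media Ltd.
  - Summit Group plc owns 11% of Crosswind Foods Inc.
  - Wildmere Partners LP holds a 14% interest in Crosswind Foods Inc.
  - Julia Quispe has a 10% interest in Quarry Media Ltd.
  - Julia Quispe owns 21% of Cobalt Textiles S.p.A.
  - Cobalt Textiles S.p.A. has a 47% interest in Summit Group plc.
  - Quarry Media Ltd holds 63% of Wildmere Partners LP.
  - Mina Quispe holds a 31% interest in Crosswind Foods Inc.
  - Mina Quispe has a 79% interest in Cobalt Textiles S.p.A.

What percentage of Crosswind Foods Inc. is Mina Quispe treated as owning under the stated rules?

38.1104%

By parent–child attribution (R1), Mina Quispe is treated as also owning Julia Quispe's interest in Quarry Media Ltd, giving 12% + 10% = 22%.
By parent–child attribution (R1), Mina Quispe is treated as also owning Julia Quispe's interest in Cobalt Textiles S.p.A, giving 79% + 21% = 100%.
Chain via Quarry Media Ltd → Wildmere Partners LP (R2): 22% × 63% × 14% = 1.9404% of Crosswind Foods Inc.
Chain via Cobalt Textiles S.p.A. → Summit Group plc (R2): 100% × 47% × 11% = 5.17% of Crosswind Foods Inc.
Direct interest in Crosswind Foods Inc: 31%.
Aggregating (R3): 1.9404% + 5.17% + 31% = 38.1104%.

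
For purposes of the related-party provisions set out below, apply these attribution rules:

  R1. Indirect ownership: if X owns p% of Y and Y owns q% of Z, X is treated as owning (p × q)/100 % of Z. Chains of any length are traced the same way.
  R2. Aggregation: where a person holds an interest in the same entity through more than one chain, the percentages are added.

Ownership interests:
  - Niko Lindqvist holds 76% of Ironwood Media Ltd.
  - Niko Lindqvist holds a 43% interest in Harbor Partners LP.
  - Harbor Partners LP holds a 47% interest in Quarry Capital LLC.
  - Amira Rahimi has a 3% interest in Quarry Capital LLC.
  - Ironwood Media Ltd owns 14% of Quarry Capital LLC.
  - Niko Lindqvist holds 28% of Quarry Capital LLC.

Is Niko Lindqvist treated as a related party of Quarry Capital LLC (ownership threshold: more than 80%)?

No

Chain via Ironwood Media Ltd (R1): 76% × 14% = 10.64% of Quarry Capital LLC.
Chain via Harbor Partners LP (R1): 43% × 47% = 20.21% of Quarry Capital LLC.
Direct interest in Quarry Capital LLC: 28%.
Aggregating (R2): 10.64% + 20.21% + 28% = 58.85%.
58.85% does not exceed the 80% threshold, so Niko is not a related party to Quarry Capital LLC.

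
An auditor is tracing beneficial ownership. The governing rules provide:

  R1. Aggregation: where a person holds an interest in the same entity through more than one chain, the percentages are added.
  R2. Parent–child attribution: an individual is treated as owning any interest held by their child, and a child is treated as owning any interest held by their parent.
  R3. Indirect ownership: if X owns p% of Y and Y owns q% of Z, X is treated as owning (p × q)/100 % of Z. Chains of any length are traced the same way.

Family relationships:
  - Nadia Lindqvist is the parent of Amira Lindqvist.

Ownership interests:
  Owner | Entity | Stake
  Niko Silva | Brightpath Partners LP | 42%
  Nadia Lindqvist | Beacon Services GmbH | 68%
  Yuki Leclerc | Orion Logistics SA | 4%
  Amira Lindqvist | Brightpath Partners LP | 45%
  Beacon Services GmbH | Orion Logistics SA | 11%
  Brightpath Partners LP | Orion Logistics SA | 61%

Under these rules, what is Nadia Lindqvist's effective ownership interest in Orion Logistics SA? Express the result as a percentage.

By parent–child attribution (R2), Nadia Lindqvist is treated as owning Amira Lindqvist's 45% interest in Brightpath Partners LP.
Chain via Beacon Services GmbH (R3): 68% × 11% = 7.48% of Orion Logistics SA.
Chain via Brightpath Partners LP (R3): 45% × 61% = 27.45% of Orion Logistics SA.
Aggregating (R1): 7.48% + 27.45% = 34.93%.

34.93%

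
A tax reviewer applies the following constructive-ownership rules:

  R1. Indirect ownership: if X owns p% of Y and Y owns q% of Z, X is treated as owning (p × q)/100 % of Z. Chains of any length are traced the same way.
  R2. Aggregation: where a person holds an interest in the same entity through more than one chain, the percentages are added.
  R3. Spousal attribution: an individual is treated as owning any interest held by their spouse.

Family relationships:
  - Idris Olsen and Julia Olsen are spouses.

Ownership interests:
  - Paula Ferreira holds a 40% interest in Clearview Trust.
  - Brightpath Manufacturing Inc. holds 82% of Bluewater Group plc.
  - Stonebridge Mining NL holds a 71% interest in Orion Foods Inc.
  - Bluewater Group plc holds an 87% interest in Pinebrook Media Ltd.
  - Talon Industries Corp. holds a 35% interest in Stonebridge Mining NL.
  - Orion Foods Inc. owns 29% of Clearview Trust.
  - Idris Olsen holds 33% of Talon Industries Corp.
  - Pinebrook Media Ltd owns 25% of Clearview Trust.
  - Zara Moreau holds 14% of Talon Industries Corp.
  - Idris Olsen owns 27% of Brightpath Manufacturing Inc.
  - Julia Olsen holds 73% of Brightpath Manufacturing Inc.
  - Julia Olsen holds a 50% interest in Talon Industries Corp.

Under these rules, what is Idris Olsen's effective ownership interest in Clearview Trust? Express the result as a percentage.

By spousal attribution (R3), Idris Olsen is treated as also owning Julia Olsen's interest in Brightpath Manufacturing Inc, giving 27% + 73% = 100%.
By spousal attribution (R3), Idris Olsen is treated as also owning Julia Olsen's interest in Talon Industries Corp, giving 33% + 50% = 83%.
Chain via Brightpath Manufacturing Inc. → Bluewater Group plc → Pinebrook Media Ltd (R1): 100% × 82% × 87% × 25% = 17.835% of Clearview Trust.
Chain via Talon Industries Corp. → Stonebridge Mining NL → Orion Foods Inc. (R1): 83% × 35% × 71% × 29% = 5.981395% of Clearview Trust.
Aggregating (R2): 17.835% + 5.981395% = 23.816395%.

23.816395%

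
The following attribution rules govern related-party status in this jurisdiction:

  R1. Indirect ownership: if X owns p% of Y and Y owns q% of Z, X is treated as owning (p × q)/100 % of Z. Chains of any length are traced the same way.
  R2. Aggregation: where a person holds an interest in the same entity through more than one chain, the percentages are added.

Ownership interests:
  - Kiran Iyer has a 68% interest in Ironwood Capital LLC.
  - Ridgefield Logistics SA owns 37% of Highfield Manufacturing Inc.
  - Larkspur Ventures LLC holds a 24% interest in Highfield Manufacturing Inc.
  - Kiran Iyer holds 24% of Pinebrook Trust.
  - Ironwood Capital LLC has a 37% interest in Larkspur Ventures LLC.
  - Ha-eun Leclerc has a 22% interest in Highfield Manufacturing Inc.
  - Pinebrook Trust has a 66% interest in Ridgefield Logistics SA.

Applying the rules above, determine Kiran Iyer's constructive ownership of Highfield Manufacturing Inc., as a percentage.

Chain via Pinebrook Trust → Ridgefield Logistics SA (R1): 24% × 66% × 37% = 5.8608% of Highfield Manufacturing Inc.
Chain via Ironwood Capital LLC → Larkspur Ventures LLC (R1): 68% × 37% × 24% = 6.0384% of Highfield Manufacturing Inc.
Aggregating (R2): 5.8608% + 6.0384% = 11.8992%.

11.8992%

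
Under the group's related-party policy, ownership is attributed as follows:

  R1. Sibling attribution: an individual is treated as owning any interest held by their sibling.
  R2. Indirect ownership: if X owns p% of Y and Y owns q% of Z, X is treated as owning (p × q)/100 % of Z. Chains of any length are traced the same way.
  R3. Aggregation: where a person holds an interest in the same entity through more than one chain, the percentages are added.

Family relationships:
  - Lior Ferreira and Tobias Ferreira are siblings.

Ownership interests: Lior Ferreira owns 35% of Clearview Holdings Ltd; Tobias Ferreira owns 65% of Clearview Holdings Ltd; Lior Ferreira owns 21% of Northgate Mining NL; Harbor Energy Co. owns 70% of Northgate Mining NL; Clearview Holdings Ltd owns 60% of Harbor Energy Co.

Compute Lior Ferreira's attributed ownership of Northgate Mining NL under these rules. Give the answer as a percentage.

By sibling attribution (R1), Lior Ferreira is treated as also owning Tobias Ferreira's interest in Clearview Holdings Ltd, giving 35% + 65% = 100%.
Chain via Clearview Holdings Ltd → Harbor Energy Co. (R2): 100% × 60% × 70% = 42% of Northgate Mining NL.
Direct interest in Northgate Mining NL: 21%.
Aggregating (R3): 42% + 21% = 63%.

63%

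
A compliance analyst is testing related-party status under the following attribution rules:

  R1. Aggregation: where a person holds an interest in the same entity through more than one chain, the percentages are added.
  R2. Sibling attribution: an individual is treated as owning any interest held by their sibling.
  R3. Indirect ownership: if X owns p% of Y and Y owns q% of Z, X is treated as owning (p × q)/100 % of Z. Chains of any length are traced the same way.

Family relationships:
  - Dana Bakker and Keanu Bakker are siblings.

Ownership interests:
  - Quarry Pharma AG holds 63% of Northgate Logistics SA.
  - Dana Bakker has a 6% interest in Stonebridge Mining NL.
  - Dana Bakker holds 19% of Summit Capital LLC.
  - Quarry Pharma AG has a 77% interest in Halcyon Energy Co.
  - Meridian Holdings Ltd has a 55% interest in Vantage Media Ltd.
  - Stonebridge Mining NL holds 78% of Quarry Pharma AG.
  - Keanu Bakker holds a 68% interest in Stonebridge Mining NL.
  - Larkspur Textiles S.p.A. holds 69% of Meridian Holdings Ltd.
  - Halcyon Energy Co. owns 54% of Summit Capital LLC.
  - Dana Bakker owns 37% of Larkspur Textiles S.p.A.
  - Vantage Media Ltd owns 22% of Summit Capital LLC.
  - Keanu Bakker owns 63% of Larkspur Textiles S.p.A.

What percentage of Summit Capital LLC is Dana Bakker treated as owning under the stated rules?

By sibling attribution (R2), Dana Bakker is treated as also owning Keanu Bakker's interest in Stonebridge Mining NL, giving 6% + 68% = 74%.
By sibling attribution (R2), Dana Bakker is treated as also owning Keanu Bakker's interest in Larkspur Textiles S.p.A, giving 37% + 63% = 100%.
Chain via Stonebridge Mining NL → Quarry Pharma AG → Halcyon Energy Co. (R3): 74% × 78% × 77% × 54% = 23.999976% of Summit Capital LLC.
Chain via Larkspur Textiles S.p.A. → Meridian Holdings Ltd → Vantage Media Ltd (R3): 100% × 69% × 55% × 22% = 8.349% of Summit Capital LLC.
Direct interest in Summit Capital LLC: 19%.
Aggregating (R1): 23.999976% + 8.349% + 19% = 51.348976%.

51.348976%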